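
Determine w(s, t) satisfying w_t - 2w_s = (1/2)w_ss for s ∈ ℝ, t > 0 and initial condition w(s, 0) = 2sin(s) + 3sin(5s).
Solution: Change to a moving frame: let η = s + 2t, σ = t and write w(s,t) = u(η,σ).
By the chain rule w_t = u_σ + 2u_η, w_s = u_η, w_ss = u_ηη.
Then w_t - 2w_s = u_σ: the advection term cancels and the PDE becomes the heat equation u_σ = (1/2)u_ηη on η ∈ ℝ.
Initial data: u(η,0) = w(η,0) = 2sin(η) + 3sin(5η).
On η ∈ ℝ each mode satisfies (sin(nη))″ = -n² sin(nη), so exp(-n²σ/2) sin(nη) solves the heat equation; by superposition u(η,σ) = Σ c_n exp(-n²σ/2) sin(nη).
Reading off the coefficients: c_1=2, c_5=3, so u(η,σ) = 2exp(-σ/2)sin(η) + 3exp(-25σ/2)sin(5η).
Substituting back η = s + 2t, σ = t: w(s,t) = u(s + 2t, t).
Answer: w(s, t) = 2exp(-t/2)sin(s + 2t) + 3exp(-25t/2)sin(5s + 10t)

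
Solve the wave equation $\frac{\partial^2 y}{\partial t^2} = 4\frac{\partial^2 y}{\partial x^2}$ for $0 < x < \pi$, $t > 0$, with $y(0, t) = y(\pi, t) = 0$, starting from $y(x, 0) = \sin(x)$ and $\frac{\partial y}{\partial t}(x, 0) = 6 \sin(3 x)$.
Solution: Using separation of variables $y = X(x)T(t)$:
Eigenfunctions: $\sin(nx)$, $n = 1, 2, 3, \ldots$
General solution: $y(x, t) = \sum [A_n \cos(2n t) + B_n \sin(2n t)] \sin(nx)$
From $y(x,0) = \sin(x)$: $A_1=1$. From $y_t(x,0) = 6 \sin(3 x)$, using $y_t(x,0) = \sum \omega_n B_n \sin(nx)$ with $\omega_n = 2n$: $B_3 = 6/6 = 1$.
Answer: $y(x, t) = \sin(6 t) \sin(3 x) + \sin(x) \cos(2 t)$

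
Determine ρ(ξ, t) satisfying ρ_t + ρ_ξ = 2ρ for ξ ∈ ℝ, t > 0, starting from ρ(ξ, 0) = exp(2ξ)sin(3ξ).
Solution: Substitute ρ = exp(2ξ)u.
Then ρ_ξ = exp(2ξ)(u_ξ + 2u), ρ_t = exp(2ξ)u_t; substituting and dividing by exp(2ξ), the lower-order terms cancel: u_t + u_ξ = 0 (standard advection equation).
Data for u: u(ξ,0) = exp(-2ξ)ρ(ξ,0) = sin(3ξ).
By characteristics (dξ/dt = 1), u(ξ,t) = f(ξ - t) with f = u(·, 0).
So u(ξ,t) = -sin(3t - 3ξ), and ρ(ξ,t) = exp(2ξ)u(ξ,t).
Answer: ρ(ξ, t) = -exp(2ξ)sin(3t - 3ξ)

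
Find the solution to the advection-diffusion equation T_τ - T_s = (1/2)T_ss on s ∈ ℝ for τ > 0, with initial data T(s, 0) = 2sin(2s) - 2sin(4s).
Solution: Moving frame: η = s + τ, σ = τ, T = u(η,σ), so T_τ = u_σ + u_η and T_ss = u_ηη.
Hence T_τ - T_s = u_σ and the PDE becomes the heat equation u_σ = (1/2)u_ηη on η ∈ ℝ.
Initial data: u(η,0) = T(η,0) = 2sin(2η) - 2sin(4η). Each mode sin(nη) decays as exp(-n²σ/2) on ℝ, so u(η,σ) = Σ c_n exp(-n²σ/2) sin(nη) with c_2=2, c_4=-2: u(η,σ) = 2exp(-2σ)sin(2η) - 2exp(-8σ)sin(4η).
Substituting back: T(s,τ) = u(s + τ, τ).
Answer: T(s, τ) = 2exp(-2τ)sin(2s + 2τ) - 2exp(-8τ)sin(4s + 4τ)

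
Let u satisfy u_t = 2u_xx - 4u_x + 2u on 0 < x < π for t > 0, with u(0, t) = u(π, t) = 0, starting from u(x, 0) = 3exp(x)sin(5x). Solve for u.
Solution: Substitute u = exp(x)w, i.e. w = exp(-x)u.
By the product rule, u_x = exp(x)(w_x + w), u_xx = exp(x)(w_xx + 2w_x + w), u_t = exp(x)w_t.
Substituting into the PDE and dividing by exp(x): w_t = 2(w_xx + 2w_x + w) - 4(w_x + w) + 2w.
The lower-order terms cancel, leaving the standard heat equation w_t = 2w_xx.
Initial data for w: w(x,0) = exp(-x)u(x,0) = 3sin(5x). The boundary conditions carry over: w(0,t) = w(π,t) = 0.
Solve for w:
  Using separation of variables w = X(x)T(t):
  Eigenfunctions: sin(nx), n = 1, 2, 3, ...
  General solution: w(x, t) = Σ c_n sin(nx) exp(-2n² t)
  Matching w(x,0) = 3sin(5x) term by term: c_5=3.
Hence w(x,t) = 3exp(-50t)sin(5x).
Transform back: u(x,t) = exp(x)w(x,t).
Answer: u(x, t) = 3exp(-50t)exp(x)sin(5x)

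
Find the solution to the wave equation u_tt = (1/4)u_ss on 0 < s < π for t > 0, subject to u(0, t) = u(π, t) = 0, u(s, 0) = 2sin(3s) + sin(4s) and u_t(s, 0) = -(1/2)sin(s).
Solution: Separating variables: u = Σ [A_n cos(ω_n t) + B_n sin(ω_n t)] sin(ns), ω_n = n/2. From ICs (B_n = velocity coefficient / ω_n): A_3=2, A_4=1, B_1=-1.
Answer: u(s, t) = -sin(s)sin(t/2) + 2sin(3s)cos(3t/2) + sin(4s)cos(2t)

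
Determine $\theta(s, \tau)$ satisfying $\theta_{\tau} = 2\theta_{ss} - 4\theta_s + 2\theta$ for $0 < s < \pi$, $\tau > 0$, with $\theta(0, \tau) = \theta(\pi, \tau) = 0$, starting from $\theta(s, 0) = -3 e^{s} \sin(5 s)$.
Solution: Substitute $\theta = e^{s}u$, i.e. $u = e^{-s}\theta$.
By the product rule, $\theta_s = e^{s}(u_s + u)$, $\theta_{ss} = e^{s}(u_{ss} + 2u_s + u)$, $\theta_{\tau} = e^{s}u_{\tau}$.
Substituting into the PDE and dividing by $e^{s}$: $u_{\tau} = 2(u_{ss} + 2u_s + u) - 4(u_s + u) + 2u$.
The lower-order terms cancel, leaving the standard heat equation $u_{\tau} = 2u_{ss}$.
Initial data for $u$: $u(s,0) = e^{-s}\theta(s,0) = -3 \sin(5 s)$. The boundary conditions carry over: $u(0,\tau) = u(\pi,\tau) = 0$.
Solve for $u$:
  Using separation of variables $u = X(s)G(\tau)$:
  Eigenfunctions: $\sin(ns)$, $n = 1, 2, 3, \ldots$
  General solution: $u(s, \tau) = \sum c_n \sin(ns) e^{-2n^2 \tau}$
  Matching $u(s,0) = -3 \sin(5 s)$ term by term: $c_5=-3$.
Hence $u(s,\tau) = -3 e^{-50 \tau} \sin(5 s)$.
Transform back: $\theta(s,\tau) = e^{s}u(s,\tau)$.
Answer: $\theta(s, \tau) = -3 e^{-50 \tau} e^{s} \sin(5 s)$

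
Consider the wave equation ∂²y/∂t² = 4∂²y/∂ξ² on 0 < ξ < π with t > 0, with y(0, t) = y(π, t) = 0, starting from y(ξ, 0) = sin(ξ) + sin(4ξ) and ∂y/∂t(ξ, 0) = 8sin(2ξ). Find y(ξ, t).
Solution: Separating variables: y = Σ [A_n cos(ω_n t) + B_n sin(ω_n t)] sin(nξ), ω_n = 2n. From ICs (B_n = velocity coefficient / ω_n): A_1=1, A_4=1, B_2=2.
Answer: y(ξ, t) = 2sin(4t)sin(2ξ) + sin(ξ)cos(2t) + sin(4ξ)cos(8t)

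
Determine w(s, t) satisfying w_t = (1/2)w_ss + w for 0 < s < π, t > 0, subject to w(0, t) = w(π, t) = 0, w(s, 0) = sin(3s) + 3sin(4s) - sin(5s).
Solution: Substitute w = exp(t)u.
Then w_t = exp(t)(u_t + u), w_ss = exp(t)u_ss; substituting and dividing by exp(t), the lower-order terms cancel: u_t = (1/2)u_ss (standard heat equation).
Data for u: u(s,0) = w(s,0) = sin(3s) + 3sin(4s) - sin(5s). The boundary conditions carry over: u(0,t) = u(π,t) = 0.
Separating variables: u = Σ c_n exp(-n²t/2) sin(ns). From u(s,0) = sin(3s) + 3sin(4s) - sin(5s): c_3=1, c_4=3, c_5=-1.
So u(s,t) = 3exp(-8t)sin(4s) + exp(-9t/2)sin(3s) - exp(-25t/2)sin(5s), and w(s,t) = exp(t)u(s,t).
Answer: w(s, t) = 3exp(-7t)sin(4s) + exp(-7t/2)sin(3s) - exp(-23t/2)sin(5s)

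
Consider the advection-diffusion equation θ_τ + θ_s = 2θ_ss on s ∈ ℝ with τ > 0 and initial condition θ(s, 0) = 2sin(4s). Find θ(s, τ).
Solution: Moving frame: η = s - τ, σ = τ, θ = u(η,σ), so θ_τ = u_σ - u_η and θ_ss = u_ηη.
Hence θ_τ + θ_s = u_σ and the PDE becomes the heat equation u_σ = 2u_ηη on η ∈ ℝ.
Initial data: u(η,0) = θ(η,0) = 2sin(4η). Each mode sin(nη) decays as exp(-2n²σ) on ℝ, so u(η,σ) = Σ c_n exp(-2n²σ) sin(nη) with c_4=2: u(η,σ) = 2exp(-32σ)sin(4η).
Substituting back: θ(s,τ) = u(s - τ, τ).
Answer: θ(s, τ) = 2exp(-32τ)sin(4s - 4τ)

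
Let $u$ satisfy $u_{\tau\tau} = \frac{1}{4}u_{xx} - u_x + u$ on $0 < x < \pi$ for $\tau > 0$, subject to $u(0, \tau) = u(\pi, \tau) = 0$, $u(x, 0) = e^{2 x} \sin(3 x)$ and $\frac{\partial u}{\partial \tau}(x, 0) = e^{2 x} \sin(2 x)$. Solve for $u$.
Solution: Substitute $u = e^{2x}w$.
Then $u_x = e^{2x}(w_x + 2w)$, $u_{xx} = e^{2x}(w_{xx} + 4w_x + 4w)$, $u_{\tau\tau} = e^{2x}w_{\tau\tau}$; substituting and dividing by $e^{2x}$, the lower-order terms cancel: $w_{\tau\tau} = \frac{1}{4}w_{xx}$ (standard wave equation).
Data for $w$: $w(x,0) = e^{-2x}u(x,0) = \sin(3 x)$; $w_{\tau}(x,0) = e^{-2x}u_{\tau}(x,0) = \sin(2 x)$. The boundary conditions carry over: $w(0,\tau) = w(\pi,\tau) = 0$.
Separating variables: $w = \sum [A_n \cos(\omega_n \tau) + B_n \sin(\omega_n \tau)] \sin(nx)$, $\omega_n = n/2$. From ICs ($B_n$ = velocity coefficient / $\omega_n$): $A_3=1, B_2=1$.
So $w(x,\tau) = \sin(2 x) \sin(\tau) + \sin(3 x) \cos(3 \tau/2)$, and $u(x,\tau) = e^{2x}w(x,\tau)$.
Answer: $u(x, \tau) = e^{2 x} \sin(\tau) \sin(2 x) + e^{2 x} \sin(3 x) \cos(3 \tau/2)$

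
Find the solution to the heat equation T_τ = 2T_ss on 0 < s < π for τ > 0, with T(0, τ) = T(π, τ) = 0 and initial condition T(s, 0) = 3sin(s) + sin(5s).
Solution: Separating variables: T = Σ c_n exp(-2n²τ) sin(ns). From T(s,0) = 3sin(s) + sin(5s): c_1=3, c_5=1.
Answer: T(s, τ) = 3exp(-2τ)sin(s) + exp(-50τ)sin(5s)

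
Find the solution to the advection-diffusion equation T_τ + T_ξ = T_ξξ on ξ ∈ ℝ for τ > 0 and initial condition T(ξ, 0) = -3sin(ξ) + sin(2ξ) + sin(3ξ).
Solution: Change to a moving frame: let η = ξ - τ, σ = τ and write T(ξ,τ) = u(η,σ).
By the chain rule T_τ = u_σ - u_η, T_ξ = u_η, T_ξξ = u_ηη.
Then T_τ + T_ξ = u_σ: the advection term cancels and the PDE becomes the heat equation u_σ = u_ηη on η ∈ ℝ.
Initial data: u(η,0) = T(η,0) = -3sin(η) + sin(2η) + sin(3η).
On η ∈ ℝ each mode satisfies (sin(nη))″ = -n² sin(nη), so exp(-n²σ) sin(nη) solves the heat equation; by superposition u(η,σ) = Σ c_n exp(-n²σ) sin(nη).
Reading off the coefficients: c_1=-3, c_2=1, c_3=1, so u(η,σ) = -3exp(-σ)sin(η) + exp(-4σ)sin(2η) + exp(-9σ)sin(3η).
Substituting back η = ξ - τ, σ = τ: T(ξ,τ) = u(ξ - τ, τ).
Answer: T(ξ, τ) = -3exp(-τ)sin(ξ - τ) + exp(-4τ)sin(2ξ - 2τ) + exp(-9τ)sin(3ξ - 3τ)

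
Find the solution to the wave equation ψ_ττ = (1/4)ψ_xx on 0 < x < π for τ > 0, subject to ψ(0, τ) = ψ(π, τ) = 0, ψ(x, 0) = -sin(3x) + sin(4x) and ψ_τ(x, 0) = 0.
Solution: Using separation of variables ψ = X(x)T(τ):
Eigenfunctions: sin(nx), n = 1, 2, 3, ...
General solution: ψ(x, τ) = Σ [A_n cos(n τ/2) + B_n sin(n τ/2)] sin(nx)
From ψ(x,0) = -sin(3x) + sin(4x): A_3=-1, A_4=1. From ψ_τ(x,0) = 0: all B_n = 0.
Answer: ψ(x, τ) = -sin(3x)cos(3τ/2) + sin(4x)cos(2τ)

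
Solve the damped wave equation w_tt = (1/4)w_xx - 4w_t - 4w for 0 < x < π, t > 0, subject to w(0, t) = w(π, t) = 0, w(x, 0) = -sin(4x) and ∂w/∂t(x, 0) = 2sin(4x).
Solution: Substitute w = exp(-2t)u.
Then w_t = exp(-2t)(u_t - 2u), w_tt = exp(-2t)(u_tt - 4u_t + 4u), w_xx = exp(-2t)u_xx; substituting and dividing by exp(-2t), the lower-order terms cancel: u_tt = (1/4)u_xx (standard wave equation).
Data for u: u(x,0) = w(x,0) = -sin(4x); u_t(x,0) = w_t(x,0) + 2w(x,0) = 0. The boundary conditions carry over: u(0,t) = u(π,t) = 0.
Separating variables: u = Σ [A_n cos(ω_n t) + B_n sin(ω_n t)] sin(nx), ω_n = n/2. From ICs: A_4=-1.
So u(x,t) = -sin(4x)cos(2t), and w(x,t) = exp(-2t)u(x,t).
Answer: w(x, t) = -exp(-2t)sin(4x)cos(2t)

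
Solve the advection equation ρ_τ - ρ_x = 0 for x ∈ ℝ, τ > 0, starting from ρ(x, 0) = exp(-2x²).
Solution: By characteristics (dx/dτ = -1), ρ(x,τ) = f(x + τ) with f = ρ(·, 0).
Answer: ρ(x, τ) = exp(-2(x + τ)²)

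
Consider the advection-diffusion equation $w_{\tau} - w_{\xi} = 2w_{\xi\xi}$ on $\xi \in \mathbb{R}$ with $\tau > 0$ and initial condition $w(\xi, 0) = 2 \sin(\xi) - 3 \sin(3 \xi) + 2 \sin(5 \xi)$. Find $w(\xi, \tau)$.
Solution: Change to a moving frame: let $\eta = \xi + \tau$, $\sigma = \tau$ and write $w(\xi,\tau) = u(\eta,\sigma)$.
By the chain rule $w_{\tau} = u_{\sigma} + u_{\eta}$, $w_{\xi} = u_{\eta}$, $w_{\xi\xi} = u_{\eta\eta}$.
Then $w_{\tau} - w_{\xi} = u_{\sigma}$: the advection term cancels and the PDE becomes the heat equation $u_{\sigma} = 2u_{\eta\eta}$ on $\eta \in \mathbb{R}$.
Initial data: $u(\eta,0) = w(\eta,0) = 2 \sin(\eta) - 3 \sin(3 \eta) + 2 \sin(5 \eta)$.
On $\eta \in \mathbb{R}$ each mode satisfies $(\sin(n\eta))'' = -n^2 \sin(n\eta)$, so $e^{-2n^2\sigma} \sin(n\eta)$ solves the heat equation; by superposition $u(\eta,\sigma) = \sum c_n e^{-2n^2\sigma} \sin(n\eta)$.
Reading off the coefficients: $c_1=2, c_3=-3, c_5=2$, so $u(\eta,\sigma) = 2 e^{-2 \sigma} \sin(\eta) - 3 e^{-18 \sigma} \sin(3 \eta) + 2 e^{-50 \sigma} \sin(5 \eta)$.
Substituting back $\eta = \xi + \tau$, $\sigma = \tau$: $w(\xi,\tau) = u(\xi + \tau, \tau)$.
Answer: $w(\xi, \tau) = 2 e^{-2 \tau} \sin(\tau + \xi) - 3 e^{-18 \tau} \sin(3 \tau + 3 \xi) + 2 e^{-50 \tau} \sin(5 \tau + 5 \xi)$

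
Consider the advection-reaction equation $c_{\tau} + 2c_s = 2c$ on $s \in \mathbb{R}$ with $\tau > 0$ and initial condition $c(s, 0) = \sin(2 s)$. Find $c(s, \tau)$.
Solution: Substitute $c = e^{2\tau}u$, i.e. $u = e^{-2\tau}c$.
By the product rule, $c_{\tau} = e^{2\tau}(u_{\tau} + 2u)$, $c_s = e^{2\tau}u_s$.
Substituting into the PDE and dividing by $e^{2\tau}$: $u_{\tau} + 2u + 2u_s = 2u$.
The lower-order terms cancel, leaving the standard advection equation $u_{\tau} + 2u_s = 0$.
Initial data for $u$: $u(s,0) = c(s,0) = \sin(2 s)$.
Solve for $u$:
  By method of characteristics (waves move right with speed 2):
  Along characteristics $s - 2\tau =$ const, $u$ is constant, so $u(s,\tau) = f(s - 2\tau)$ with $f = u( \cdot , 0)$.
Hence $u(s,\tau) = \sin(2 s - 4 \tau)$.
Transform back: $c(s,\tau) = e^{2\tau}u(s,\tau)$.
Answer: $c(s, \tau) = - e^{2 \tau} \sin(4 \tau - 2 s)$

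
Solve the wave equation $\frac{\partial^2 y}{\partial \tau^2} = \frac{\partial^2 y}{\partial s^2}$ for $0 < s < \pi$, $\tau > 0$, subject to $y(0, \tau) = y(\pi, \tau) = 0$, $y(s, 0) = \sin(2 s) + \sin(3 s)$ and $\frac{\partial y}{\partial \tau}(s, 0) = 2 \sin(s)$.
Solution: Separating variables: $y = \sum [A_n \cos(\omega_n \tau) + B_n \sin(\omega_n \tau)] \sin(ns)$, $\omega_n = n$. From ICs ($B_n$ = velocity coefficient / $\omega_n$): $A_2=1, A_3=1, B_1=2$.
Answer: $y(s, \tau) = 2 \sin(\tau) \sin(s) + \sin(2 s) \cos(2 \tau) + \sin(3 s) \cos(3 \tau)$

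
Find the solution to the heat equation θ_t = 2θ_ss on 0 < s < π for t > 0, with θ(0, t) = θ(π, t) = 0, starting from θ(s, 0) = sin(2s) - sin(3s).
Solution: Using separation of variables θ = X(s)G(t):
Eigenfunctions: sin(ns), n = 1, 2, 3, ...
General solution: θ(s, t) = Σ c_n sin(ns) exp(-2n² t)
Matching θ(s,0) = sin(2s) - sin(3s) term by term: c_2=1, c_3=-1.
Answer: θ(s, t) = exp(-8t)sin(2s) - exp(-18t)sin(3s)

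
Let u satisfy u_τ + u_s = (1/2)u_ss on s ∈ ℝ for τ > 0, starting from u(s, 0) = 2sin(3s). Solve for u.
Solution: Change to a moving frame: let η = s - τ, σ = τ and write u(s,τ) = w(η,σ).
By the chain rule u_τ = w_σ - w_η, u_s = w_η, u_ss = w_ηη.
Then u_τ + u_s = w_σ: the advection term cancels and the PDE becomes the heat equation w_σ = (1/2)w_ηη on η ∈ ℝ.
Initial data: w(η,0) = u(η,0) = 2sin(3η).
On η ∈ ℝ each mode satisfies (sin(nη))″ = -n² sin(nη), so exp(-n²σ/2) sin(nη) solves the heat equation; by superposition w(η,σ) = Σ c_n exp(-n²σ/2) sin(nη).
Reading off the coefficients: c_3=2, so w(η,σ) = 2exp(-9σ/2)sin(3η).
Substituting back η = s - τ, σ = τ: u(s,τ) = w(s - τ, τ).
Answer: u(s, τ) = 2exp(-9τ/2)sin(3s - 3τ)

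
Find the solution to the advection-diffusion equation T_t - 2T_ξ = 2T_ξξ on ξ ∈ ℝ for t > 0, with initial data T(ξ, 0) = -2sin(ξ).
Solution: Change to a moving frame: let η = ξ + 2t, σ = t and write T(ξ,t) = u(η,σ).
By the chain rule T_t = u_σ + 2u_η, T_ξ = u_η, T_ξξ = u_ηη.
Then T_t - 2T_ξ = u_σ: the advection term cancels and the PDE becomes the heat equation u_σ = 2u_ηη on η ∈ ℝ.
Initial data: u(η,0) = T(η,0) = -2sin(η).
On η ∈ ℝ each mode satisfies (sin(nη))″ = -n² sin(nη), so exp(-2n²σ) sin(nη) solves the heat equation; by superposition u(η,σ) = Σ c_n exp(-2n²σ) sin(nη).
Reading off the coefficients: c_1=-2, so u(η,σ) = -2exp(-2σ)sin(η).
Substituting back η = ξ + 2t, σ = t: T(ξ,t) = u(ξ + 2t, t).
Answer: T(ξ, t) = -2exp(-2t)sin(2t + ξ)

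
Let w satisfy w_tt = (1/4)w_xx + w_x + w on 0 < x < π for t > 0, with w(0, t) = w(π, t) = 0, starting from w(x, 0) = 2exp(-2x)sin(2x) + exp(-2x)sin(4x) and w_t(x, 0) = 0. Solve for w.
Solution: Substitute w = exp(-2x)u.
Then w_x = exp(-2x)(u_x - 2u), w_xx = exp(-2x)(u_xx - 4u_x + 4u), w_tt = exp(-2x)u_tt; substituting and dividing by exp(-2x), the lower-order terms cancel: u_tt = (1/4)u_xx (standard wave equation).
Data for u: u(x,0) = exp(2x)w(x,0) = 2sin(2x) + sin(4x); u_t(x,0) = exp(2x)w_t(x,0) = 0. The boundary conditions carry over: u(0,t) = u(π,t) = 0.
Separating variables: u = Σ [A_n cos(ω_n t) + B_n sin(ω_n t)] sin(nx), ω_n = n/2. From ICs: A_2=2, A_4=1.
So u(x,t) = 2sin(2x)cos(t) + sin(4x)cos(2t), and w(x,t) = exp(-2x)u(x,t).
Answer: w(x, t) = 2exp(-2x)sin(2x)cos(t) + exp(-2x)sin(4x)cos(2t)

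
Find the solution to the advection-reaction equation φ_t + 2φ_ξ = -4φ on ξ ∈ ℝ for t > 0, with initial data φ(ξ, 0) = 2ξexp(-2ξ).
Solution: Substitute φ = exp(-2ξ)u, i.e. u = exp(2ξ)φ.
By the product rule, φ_ξ = exp(-2ξ)(u_ξ - 2u), φ_t = exp(-2ξ)u_t.
Substituting into the PDE and dividing by exp(-2ξ): u_t + 2(u_ξ - 2u) = -4u.
The lower-order terms cancel, leaving the standard advection equation u_t + 2u_ξ = 0.
Initial data for u: u(ξ,0) = exp(2ξ)φ(ξ,0) = 2ξ.
Solve for u:
  By method of characteristics (waves move right with speed 2):
  Along characteristics ξ - 2t = const, u is constant, so u(ξ,t) = f(ξ - 2t) with f = u(·, 0).
Hence u(ξ,t) = -4t + 2ξ.
Transform back: φ(ξ,t) = exp(-2ξ)u(ξ,t).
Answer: φ(ξ, t) = -4texp(-2ξ) + 2ξexp(-2ξ)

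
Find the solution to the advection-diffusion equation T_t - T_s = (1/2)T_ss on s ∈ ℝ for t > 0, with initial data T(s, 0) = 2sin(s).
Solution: Moving frame: η = s + t, σ = t, T = u(η,σ), so T_t = u_σ + u_η and T_ss = u_ηη.
Hence T_t - T_s = u_σ and the PDE becomes the heat equation u_σ = (1/2)u_ηη on η ∈ ℝ.
Initial data: u(η,0) = T(η,0) = 2sin(η). Each mode sin(nη) decays as exp(-n²σ/2) on ℝ, so u(η,σ) = Σ c_n exp(-n²σ/2) sin(nη) with c_1=2: u(η,σ) = 2exp(-σ/2)sin(η).
Substituting back: T(s,t) = u(s + t, t).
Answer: T(s, t) = 2exp(-t/2)sin(s + t)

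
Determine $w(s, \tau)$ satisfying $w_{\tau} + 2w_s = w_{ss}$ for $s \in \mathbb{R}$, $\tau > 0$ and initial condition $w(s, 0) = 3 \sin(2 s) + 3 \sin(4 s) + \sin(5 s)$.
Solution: Change to a moving frame: let $\eta = s - 2\tau$, $\sigma = \tau$ and write $w(s,\tau) = u(\eta,\sigma)$.
By the chain rule $w_{\tau} = u_{\sigma} - 2u_{\eta}$, $w_s = u_{\eta}$, $w_{ss} = u_{\eta\eta}$.
Then $w_{\tau} + 2w_s = u_{\sigma}$: the advection term cancels and the PDE becomes the heat equation $u_{\sigma} = u_{\eta\eta}$ on $\eta \in \mathbb{R}$.
Initial data: $u(\eta,0) = w(\eta,0) = 3 \sin(2 \eta) + 3 \sin(4 \eta) + \sin(5 \eta)$.
On $\eta \in \mathbb{R}$ each mode satisfies $(\sin(n\eta))'' = -n^2 \sin(n\eta)$, so $e^{-n^2\sigma} \sin(n\eta)$ solves the heat equation; by superposition $u(\eta,\sigma) = \sum c_n e^{-n^2\sigma} \sin(n\eta)$.
Reading off the coefficients: $c_2=3, c_4=3, c_5=1$, so $u(\eta,\sigma) = 3 e^{-4 \sigma} \sin(2 \eta) + 3 e^{-16 \sigma} \sin(4 \eta) + e^{-25 \sigma} \sin(5 \eta)$.
Substituting back $\eta = s - 2\tau$, $\sigma = \tau$: $w(s,\tau) = u(s - 2\tau, \tau)$.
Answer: $w(s, \tau) = -3 e^{-4 \tau} \sin(4 \tau - 2 s) - 3 e^{-16 \tau} \sin(8 \tau - 4 s) -  e^{-25 \tau} \sin(10 \tau - 5 s)$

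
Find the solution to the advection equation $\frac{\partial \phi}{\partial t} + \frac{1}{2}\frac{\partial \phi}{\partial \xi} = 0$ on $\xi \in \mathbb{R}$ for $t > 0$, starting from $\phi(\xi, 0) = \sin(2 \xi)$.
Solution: By method of characteristics (waves move right with speed 1/2):
Along characteristics $\xi - \frac{1}{2}t =$ const, $\phi$ is constant, so $\phi(\xi,t) = f(\xi - \frac{1}{2}t)$ with $f = \phi( \cdot , 0)$.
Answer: $\phi(\xi, t) = \sin(2 \xi - t)$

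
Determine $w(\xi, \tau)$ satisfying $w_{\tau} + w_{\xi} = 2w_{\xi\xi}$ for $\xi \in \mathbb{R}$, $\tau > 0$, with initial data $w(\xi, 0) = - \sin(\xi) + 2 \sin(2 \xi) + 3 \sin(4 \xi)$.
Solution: Change to a moving frame: let $\eta = \xi - \tau$, $\sigma = \tau$ and write $w(\xi,\tau) = u(\eta,\sigma)$.
By the chain rule $w_{\tau} = u_{\sigma} - u_{\eta}$, $w_{\xi} = u_{\eta}$, $w_{\xi\xi} = u_{\eta\eta}$.
Then $w_{\tau} + w_{\xi} = u_{\sigma}$: the advection term cancels and the PDE becomes the heat equation $u_{\sigma} = 2u_{\eta\eta}$ on $\eta \in \mathbb{R}$.
Initial data: $u(\eta,0) = w(\eta,0) = - \sin(\eta) + 2 \sin(2 \eta) + 3 \sin(4 \eta)$.
On $\eta \in \mathbb{R}$ each mode satisfies $(\sin(n\eta))'' = -n^2 \sin(n\eta)$, so $e^{-2n^2\sigma} \sin(n\eta)$ solves the heat equation; by superposition $u(\eta,\sigma) = \sum c_n e^{-2n^2\sigma} \sin(n\eta)$.
Reading off the coefficients: $c_1=-1, c_2=2, c_4=3$, so $u(\eta,\sigma) = - e^{-2 \sigma} \sin(\eta) + 2 e^{-8 \sigma} \sin(2 \eta) + 3 e^{-32 \sigma} \sin(4 \eta)$.
Substituting back $\eta = \xi - \tau$, $\sigma = \tau$: $w(\xi,\tau) = u(\xi - \tau, \tau)$.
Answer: $w(\xi, \tau) = e^{-2 \tau} \sin(\tau - \xi) - 2 e^{-8 \tau} \sin(2 \tau - 2 \xi) - 3 e^{-32 \tau} \sin(4 \tau - 4 \xi)$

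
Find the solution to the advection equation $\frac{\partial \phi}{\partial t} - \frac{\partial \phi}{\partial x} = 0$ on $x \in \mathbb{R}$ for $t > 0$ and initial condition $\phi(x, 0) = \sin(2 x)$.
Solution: By characteristics ($dx/dt = -1$), $\phi(x,t) = f(x + t)$ with $f = \phi( \cdot , 0)$.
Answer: $\phi(x, t) = \sin(2 t + 2 x)$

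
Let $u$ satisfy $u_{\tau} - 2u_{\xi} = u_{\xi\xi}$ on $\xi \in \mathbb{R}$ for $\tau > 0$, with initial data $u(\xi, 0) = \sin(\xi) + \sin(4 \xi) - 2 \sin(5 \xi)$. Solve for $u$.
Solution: Change to a moving frame: let $\eta = \xi + 2\tau$, $\sigma = \tau$ and write $u(\xi,\tau) = w(\eta,\sigma)$.
By the chain rule $u_{\tau} = w_{\sigma} + 2w_{\eta}$, $u_{\xi} = w_{\eta}$, $u_{\xi\xi} = w_{\eta\eta}$.
Then $u_{\tau} - 2u_{\xi} = w_{\sigma}$: the advection term cancels and the PDE becomes the heat equation $w_{\sigma} = w_{\eta\eta}$ on $\eta \in \mathbb{R}$.
Initial data: $w(\eta,0) = u(\eta,0) = \sin(\eta) + \sin(4 \eta) - 2 \sin(5 \eta)$.
On $\eta \in \mathbb{R}$ each mode satisfies $(\sin(n\eta))'' = -n^2 \sin(n\eta)$, so $e^{-n^2\sigma} \sin(n\eta)$ solves the heat equation; by superposition $w(\eta,\sigma) = \sum c_n e^{-n^2\sigma} \sin(n\eta)$.
Reading off the coefficients: $c_1=1, c_4=1, c_5=-2$, so $w(\eta,\sigma) = e^{-\sigma} \sin(\eta) + e^{-16 \sigma} \sin(4 \eta) - 2 e^{-25 \sigma} \sin(5 \eta)$.
Substituting back $\eta = \xi + 2\tau$, $\sigma = \tau$: $u(\xi,\tau) = w(\xi + 2\tau, \tau)$.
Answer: $u(\xi, \tau) = e^{-\tau} \sin(2 \tau + \xi) + e^{-16 \tau} \sin(8 \tau + 4 \xi) - 2 e^{-25 \tau} \sin(10 \tau + 5 \xi)$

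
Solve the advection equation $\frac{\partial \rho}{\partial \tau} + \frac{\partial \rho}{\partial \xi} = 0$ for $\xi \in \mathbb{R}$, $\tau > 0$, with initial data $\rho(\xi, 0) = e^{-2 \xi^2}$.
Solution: By characteristics ($d\xi/d\tau = 1$), $\rho(\xi,\tau) = f(\xi - \tau)$ with $f = \rho( \cdot , 0)$.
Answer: $\rho(\xi, \tau) = e^{-2 (-\tau + \xi)^2}$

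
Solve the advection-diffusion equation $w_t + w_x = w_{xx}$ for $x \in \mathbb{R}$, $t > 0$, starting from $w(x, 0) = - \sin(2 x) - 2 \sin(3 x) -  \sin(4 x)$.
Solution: Change to a moving frame: let $\eta = x - t$, $\sigma = t$ and write $w(x,t) = u(\eta,\sigma)$.
By the chain rule $w_t = u_{\sigma} - u_{\eta}$, $w_x = u_{\eta}$, $w_{xx} = u_{\eta\eta}$.
Then $w_t + w_x = u_{\sigma}$: the advection term cancels and the PDE becomes the heat equation $u_{\sigma} = u_{\eta\eta}$ on $\eta \in \mathbb{R}$.
Initial data: $u(\eta,0) = w(\eta,0) = - \sin(2 \eta) - 2 \sin(3 \eta) - \sin(4 \eta)$.
On $\eta \in \mathbb{R}$ each mode satisfies $(\sin(n\eta))'' = -n^2 \sin(n\eta)$, so $e^{-n^2\sigma} \sin(n\eta)$ solves the heat equation; by superposition $u(\eta,\sigma) = \sum c_n e^{-n^2\sigma} \sin(n\eta)$.
Reading off the coefficients: $c_2=-1, c_3=-2, c_4=-1$, so $u(\eta,\sigma) = - e^{-4 \sigma} \sin(2 \eta) - 2 e^{-9 \sigma} \sin(3 \eta) - e^{-16 \sigma} \sin(4 \eta)$.
Substituting back $\eta = x - t$, $\sigma = t$: $w(x,t) = u(x - t, t)$.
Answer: $w(x, t) = e^{-4 t} \sin(2 t - 2 x) + 2 e^{-9 t} \sin(3 t - 3 x) + e^{-16 t} \sin(4 t - 4 x)$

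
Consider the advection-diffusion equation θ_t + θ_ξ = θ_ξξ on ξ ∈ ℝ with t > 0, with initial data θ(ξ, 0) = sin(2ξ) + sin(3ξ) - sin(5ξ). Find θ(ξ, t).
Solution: Moving frame: η = ξ - t, σ = t, θ = u(η,σ), so θ_t = u_σ - u_η and θ_ξξ = u_ηη.
Hence θ_t + θ_ξ = u_σ and the PDE becomes the heat equation u_σ = u_ηη on η ∈ ℝ.
Initial data: u(η,0) = θ(η,0) = sin(2η) + sin(3η) - sin(5η). Each mode sin(nη) decays as exp(-n²σ) on ℝ, so u(η,σ) = Σ c_n exp(-n²σ) sin(nη) with c_2=1, c_3=1, c_5=-1: u(η,σ) = exp(-4σ)sin(2η) + exp(-9σ)sin(3η) - exp(-25σ)sin(5η).
Substituting back: θ(ξ,t) = u(ξ - t, t).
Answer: θ(ξ, t) = -exp(-4t)sin(2t - 2ξ) - exp(-9t)sin(3t - 3ξ) + exp(-25t)sin(5t - 5ξ)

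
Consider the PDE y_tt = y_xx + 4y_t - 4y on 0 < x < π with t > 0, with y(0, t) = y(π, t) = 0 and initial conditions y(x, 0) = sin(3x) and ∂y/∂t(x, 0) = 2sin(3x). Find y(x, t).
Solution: Substitute y = exp(2t)u, i.e. u = exp(-2t)y.
By the product rule, y_t = exp(2t)(u_t + 2u), y_tt = exp(2t)(u_tt + 4u_t + 4u), y_xx = exp(2t)u_xx.
Substituting into the PDE and dividing by exp(2t): u_tt + 4u_t + 4u = u_xx + 4(u_t + 2u) - 4u.
The lower-order terms cancel, leaving the standard wave equation u_tt = u_xx.
Initial data for u: u(x,0) = y(x,0) = sin(3x); u_t(x,0) = y_t(x,0) - 2y(x,0) = 0. The boundary conditions carry over: u(0,t) = u(π,t) = 0.
Solve for u:
  Using separation of variables u = X(x)T(t):
  Eigenfunctions: sin(nx), n = 1, 2, 3, ...
  General solution: u(x, t) = Σ [A_n cos(n t) + B_n sin(n t)] sin(nx)
  From u(x,0) = sin(3x): A_3=1. From u_t(x,0) = 0: all B_n = 0.
Hence u(x,t) = sin(3x)cos(3t).
Transform back: y(x,t) = exp(2t)u(x,t).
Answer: y(x, t) = exp(2t)sin(3x)cos(3t)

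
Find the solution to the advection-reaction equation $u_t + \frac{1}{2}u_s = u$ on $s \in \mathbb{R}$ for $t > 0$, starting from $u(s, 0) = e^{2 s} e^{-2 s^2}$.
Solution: Substitute $u = e^{2s}w$, i.e. $w = e^{-2s}u$.
By the product rule, $u_s = e^{2s}(w_s + 2w)$, $u_t = e^{2s}w_t$.
Substituting into the PDE and dividing by $e^{2s}$: $w_t + \frac{1}{2}(w_s + 2w) = w$.
The lower-order terms cancel, leaving the standard advection equation $w_t + \frac{1}{2}w_s = 0$.
Initial data for $w$: $w(s,0) = e^{-2s}u(s,0) = e^{-2 s^2}$.
Solve for $w$:
  By method of characteristics (waves move right with speed 1/2):
  Along characteristics $s - \frac{1}{2}t =$ const, $w$ is constant, so $w(s,t) = f(s - \frac{1}{2}t)$ with $f = w( \cdot , 0)$.
Hence $w(s,t) = e^{-2 (s - t/2)^2}$.
Transform back: $u(s,t) = e^{2s}w(s,t)$.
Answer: $u(s, t) = e^{2 s} e^{-2 (s - t/2)^2}$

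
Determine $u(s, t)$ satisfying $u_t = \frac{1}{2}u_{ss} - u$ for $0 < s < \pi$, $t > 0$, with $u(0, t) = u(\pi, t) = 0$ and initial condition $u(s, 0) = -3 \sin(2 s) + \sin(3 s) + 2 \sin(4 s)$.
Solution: Substitute $u = e^{-t}w$.
Then $u_t = e^{-t}(w_t - w)$, $u_{ss} = e^{-t}w_{ss}$; substituting and dividing by $e^{-t}$, the lower-order terms cancel: $w_t = \frac{1}{2}w_{ss}$ (standard heat equation).
Data for $w$: $w(s,0) = u(s,0) = -3 \sin(2 s) + \sin(3 s) + 2 \sin(4 s)$. The boundary conditions carry over: $w(0,t) = w(\pi,t) = 0$.
Separating variables: $w = \sum c_n e^{-n^2t/2} \sin(ns)$. From $w(s,0) = -3 \sin(2 s) + \sin(3 s) + 2 \sin(4 s)$: $c_2=-3, c_3=1, c_4=2$.
So $w(s,t) = -3 e^{-2 t} \sin(2 s) + 2 e^{-8 t} \sin(4 s) + e^{-9 t/2} \sin(3 s)$, and $u(s,t) = e^{-t}w(s,t)$.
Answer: $u(s, t) = -3 e^{-3 t} \sin(2 s) + 2 e^{-9 t} \sin(4 s) + e^{-11 t/2} \sin(3 s)$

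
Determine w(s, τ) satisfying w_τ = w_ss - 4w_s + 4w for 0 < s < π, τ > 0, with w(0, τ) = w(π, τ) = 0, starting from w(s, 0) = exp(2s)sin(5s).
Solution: Substitute w = exp(2s)u.
Then w_s = exp(2s)(u_s + 2u), w_ss = exp(2s)(u_ss + 4u_s + 4u), w_τ = exp(2s)u_τ; substituting and dividing by exp(2s), the lower-order terms cancel: u_τ = u_ss (standard heat equation).
Data for u: u(s,0) = exp(-2s)w(s,0) = sin(5s). The boundary conditions carry over: u(0,τ) = u(π,τ) = 0.
Separating variables: u = Σ c_n exp(-n²τ) sin(ns). From u(s,0) = sin(5s): c_5=1.
So u(s,τ) = exp(-25τ)sin(5s), and w(s,τ) = exp(2s)u(s,τ).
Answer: w(s, τ) = exp(2s)exp(-25τ)sin(5s)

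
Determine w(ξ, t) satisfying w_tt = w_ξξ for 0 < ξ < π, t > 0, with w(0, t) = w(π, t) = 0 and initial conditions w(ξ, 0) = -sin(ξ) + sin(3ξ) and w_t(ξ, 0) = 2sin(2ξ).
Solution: Using separation of variables w = X(ξ)T(t):
Eigenfunctions: sin(nξ), n = 1, 2, 3, ...
General solution: w(ξ, t) = Σ [A_n cos(n t) + B_n sin(n t)] sin(nξ)
From w(ξ,0) = -sin(ξ) + sin(3ξ): A_1=-1, A_3=1. From w_t(ξ,0) = 2sin(2ξ), using w_t(ξ,0) = Σ ω_n B_n sin(nξ) with ω_n = n: B_2 = 2/2 = 1.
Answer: w(ξ, t) = sin(2t)sin(2ξ) - sin(ξ)cos(t) + sin(3ξ)cos(3t)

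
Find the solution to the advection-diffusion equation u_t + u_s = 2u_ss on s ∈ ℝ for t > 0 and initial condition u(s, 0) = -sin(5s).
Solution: Moving frame: η = s - t, σ = t, u = w(η,σ), so u_t = w_σ - w_η and u_ss = w_ηη.
Hence u_t + u_s = w_σ and the PDE becomes the heat equation w_σ = 2w_ηη on η ∈ ℝ.
Initial data: w(η,0) = u(η,0) = -sin(5η). Each mode sin(nη) decays as exp(-2n²σ) on ℝ, so w(η,σ) = Σ c_n exp(-2n²σ) sin(nη) with c_5=-1: w(η,σ) = -exp(-50σ)sin(5η).
Substituting back: u(s,t) = w(s - t, t).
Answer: u(s, t) = -exp(-50t)sin(5s - 5t)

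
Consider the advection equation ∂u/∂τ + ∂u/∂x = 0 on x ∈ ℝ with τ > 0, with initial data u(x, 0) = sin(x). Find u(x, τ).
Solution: By method of characteristics (waves move right with speed 1):
Along characteristics x - τ = const, u is constant, so u(x,τ) = f(x - τ) with f = u(·, 0).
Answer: u(x, τ) = sin(x - τ)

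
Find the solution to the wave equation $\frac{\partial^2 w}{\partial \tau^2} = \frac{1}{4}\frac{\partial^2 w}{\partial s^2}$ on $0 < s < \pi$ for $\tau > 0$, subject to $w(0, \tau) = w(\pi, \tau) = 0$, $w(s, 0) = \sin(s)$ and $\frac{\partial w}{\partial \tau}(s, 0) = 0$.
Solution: Using separation of variables $w = X(s)T(\tau)$:
Eigenfunctions: $\sin(ns)$, $n = 1, 2, 3, \ldots$
General solution: $w(s, \tau) = \sum [A_n \cos(n \tau/2) + B_n \sin(n \tau/2)] \sin(ns)$
From $w(s,0) = \sin(s)$: $A_1=1$. From $w_{\tau}(s,0) = 0$: all $B_n = 0$.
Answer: $w(s, \tau) = \sin(s) \cos(\tau/2)$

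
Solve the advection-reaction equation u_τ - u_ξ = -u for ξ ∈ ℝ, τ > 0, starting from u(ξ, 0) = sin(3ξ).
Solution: Substitute u = exp(-τ)w, i.e. w = exp(τ)u.
By the product rule, u_τ = exp(-τ)(w_τ - w), u_ξ = exp(-τ)w_ξ.
Substituting into the PDE and dividing by exp(-τ): w_τ - w - w_ξ = -w.
The lower-order terms cancel, leaving the standard advection equation w_τ - w_ξ = 0.
Initial data for w: w(ξ,0) = u(ξ,0) = sin(3ξ).
Solve for w:
  By method of characteristics (waves move left with speed 1):
  Along characteristics ξ + τ = const, w is constant, so w(ξ,τ) = f(ξ + τ) with f = w(·, 0).
Hence w(ξ,τ) = sin(3ξ + 3τ).
Transform back: u(ξ,τ) = exp(-τ)w(ξ,τ).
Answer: u(ξ, τ) = exp(-τ)sin(3ξ + 3τ)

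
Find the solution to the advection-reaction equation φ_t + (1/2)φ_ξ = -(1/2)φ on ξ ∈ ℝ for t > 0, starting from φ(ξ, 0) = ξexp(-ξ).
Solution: Substitute φ = exp(-ξ)u, i.e. u = exp(ξ)φ.
By the product rule, φ_ξ = exp(-ξ)(u_ξ - u), φ_t = exp(-ξ)u_t.
Substituting into the PDE and dividing by exp(-ξ): u_t + (1/2)(u_ξ - u) = -(1/2)u.
The lower-order terms cancel, leaving the standard advection equation u_t + (1/2)u_ξ = 0.
Initial data for u: u(ξ,0) = exp(ξ)φ(ξ,0) = ξ.
Solve for u:
  By method of characteristics (waves move right with speed 1/2):
  Along characteristics ξ - (1/2)t = const, u is constant, so u(ξ,t) = f(ξ - (1/2)t) with f = u(·, 0).
Hence u(ξ,t) = -(1/2)t + ξ.
Transform back: φ(ξ,t) = exp(-ξ)u(ξ,t).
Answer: φ(ξ, t) = -(1/2)texp(-ξ) + ξexp(-ξ)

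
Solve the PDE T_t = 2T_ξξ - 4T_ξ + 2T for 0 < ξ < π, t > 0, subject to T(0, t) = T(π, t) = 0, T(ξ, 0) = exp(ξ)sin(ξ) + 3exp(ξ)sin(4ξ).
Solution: Substitute T = exp(ξ)u.
Then T_ξ = exp(ξ)(u_ξ + u), T_ξξ = exp(ξ)(u_ξξ + 2u_ξ + u), T_t = exp(ξ)u_t; substituting and dividing by exp(ξ), the lower-order terms cancel: u_t = 2u_ξξ (standard heat equation).
Data for u: u(ξ,0) = exp(-ξ)T(ξ,0) = sin(ξ) + 3sin(4ξ). The boundary conditions carry over: u(0,t) = u(π,t) = 0.
Separating variables: u = Σ c_n exp(-2n²t) sin(nξ). From u(ξ,0) = sin(ξ) + 3sin(4ξ): c_1=1, c_4=3.
So u(ξ,t) = exp(-2t)sin(ξ) + 3exp(-32t)sin(4ξ), and T(ξ,t) = exp(ξ)u(ξ,t).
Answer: T(ξ, t) = exp(-2t)exp(ξ)sin(ξ) + 3exp(-32t)exp(ξ)sin(4ξ)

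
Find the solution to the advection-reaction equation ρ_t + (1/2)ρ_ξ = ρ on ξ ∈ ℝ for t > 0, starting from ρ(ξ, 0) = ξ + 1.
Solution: Substitute ρ = exp(t)u, i.e. u = exp(-t)ρ.
By the product rule, ρ_t = exp(t)(u_t + u), ρ_ξ = exp(t)u_ξ.
Substituting into the PDE and dividing by exp(t): u_t + u + (1/2)u_ξ = u.
The lower-order terms cancel, leaving the standard advection equation u_t + (1/2)u_ξ = 0.
Initial data for u: u(ξ,0) = ρ(ξ,0) = ξ + 1.
Solve for u:
  By method of characteristics (waves move right with speed 1/2):
  Along characteristics ξ - (1/2)t = const, u is constant, so u(ξ,t) = f(ξ - (1/2)t) with f = u(·, 0).
Hence u(ξ,t) = -(1/2)t + ξ + 1.
Transform back: ρ(ξ,t) = exp(t)u(ξ,t).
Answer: ρ(ξ, t) = -(1/2)texp(t) + ξexp(t) + exp(t)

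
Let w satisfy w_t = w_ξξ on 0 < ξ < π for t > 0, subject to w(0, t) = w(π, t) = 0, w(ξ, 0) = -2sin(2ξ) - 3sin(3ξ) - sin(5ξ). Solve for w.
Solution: Separating variables: w = Σ c_n exp(-n²t) sin(nξ). From w(ξ,0) = -2sin(2ξ) - 3sin(3ξ) - sin(5ξ): c_2=-2, c_3=-3, c_5=-1.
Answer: w(ξ, t) = -2exp(-4t)sin(2ξ) - 3exp(-9t)sin(3ξ) - exp(-25t)sin(5ξ)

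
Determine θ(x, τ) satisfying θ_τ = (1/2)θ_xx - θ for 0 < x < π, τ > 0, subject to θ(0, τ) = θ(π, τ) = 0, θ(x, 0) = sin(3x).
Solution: Substitute θ = exp(-τ)u, i.e. u = exp(τ)θ.
By the product rule, θ_τ = exp(-τ)(u_τ - u), θ_xx = exp(-τ)u_xx.
Substituting into the PDE and dividing by exp(-τ): u_τ - u = (1/2)u_xx - u.
The lower-order terms cancel, leaving the standard heat equation u_τ = (1/2)u_xx.
Initial data for u: u(x,0) = θ(x,0) = sin(3x). The boundary conditions carry over: u(0,τ) = u(π,τ) = 0.
Solve for u:
  Using separation of variables u = X(x)G(τ):
  Eigenfunctions: sin(nx), n = 1, 2, 3, ...
  General solution: u(x, τ) = Σ c_n sin(nx) exp(-n² τ/2)
  Matching u(x,0) = sin(3x) term by term: c_3=1.
Hence u(x,τ) = exp(-9τ/2)sin(3x).
Transform back: θ(x,τ) = exp(-τ)u(x,τ).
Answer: θ(x, τ) = exp(-11τ/2)sin(3x)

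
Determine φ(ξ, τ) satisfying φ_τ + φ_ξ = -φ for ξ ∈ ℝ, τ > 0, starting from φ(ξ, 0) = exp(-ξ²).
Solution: Substitute φ = exp(-τ)u.
Then φ_τ = exp(-τ)(u_τ - u), φ_ξ = exp(-τ)u_ξ; substituting and dividing by exp(-τ), the lower-order terms cancel: u_τ + u_ξ = 0 (standard advection equation).
Data for u: u(ξ,0) = φ(ξ,0) = exp(-ξ²).
By characteristics (dξ/dτ = 1), u(ξ,τ) = f(ξ - τ) with f = u(·, 0).
So u(ξ,τ) = exp(-(ξ - τ)²), and φ(ξ,τ) = exp(-τ)u(ξ,τ).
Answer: φ(ξ, τ) = exp(-τ)exp(-(ξ - τ)²)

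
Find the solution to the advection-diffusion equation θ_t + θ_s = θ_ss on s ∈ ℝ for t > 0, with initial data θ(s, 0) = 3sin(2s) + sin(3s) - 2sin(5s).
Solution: Change to a moving frame: let η = s - t, σ = t and write θ(s,t) = u(η,σ).
By the chain rule θ_t = u_σ - u_η, θ_s = u_η, θ_ss = u_ηη.
Then θ_t + θ_s = u_σ: the advection term cancels and the PDE becomes the heat equation u_σ = u_ηη on η ∈ ℝ.
Initial data: u(η,0) = θ(η,0) = 3sin(2η) + sin(3η) - 2sin(5η).
On η ∈ ℝ each mode satisfies (sin(nη))″ = -n² sin(nη), so exp(-n²σ) sin(nη) solves the heat equation; by superposition u(η,σ) = Σ c_n exp(-n²σ) sin(nη).
Reading off the coefficients: c_2=3, c_3=1, c_5=-2, so u(η,σ) = 3exp(-4σ)sin(2η) + exp(-9σ)sin(3η) - 2exp(-25σ)sin(5η).
Substituting back η = s - t, σ = t: θ(s,t) = u(s - t, t).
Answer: θ(s, t) = 3exp(-4t)sin(2s - 2t) + exp(-9t)sin(3s - 3t) - 2exp(-25t)sin(5s - 5t)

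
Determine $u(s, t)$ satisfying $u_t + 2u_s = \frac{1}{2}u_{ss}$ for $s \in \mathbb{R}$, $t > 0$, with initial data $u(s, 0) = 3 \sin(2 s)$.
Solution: Change to a moving frame: let $\eta = s - 2t$, $\sigma = t$ and write $u(s,t) = w(\eta,\sigma)$.
By the chain rule $u_t = w_{\sigma} - 2w_{\eta}$, $u_s = w_{\eta}$, $u_{ss} = w_{\eta\eta}$.
Then $u_t + 2u_s = w_{\sigma}$: the advection term cancels and the PDE becomes the heat equation $w_{\sigma} = \frac{1}{2}w_{\eta\eta}$ on $\eta \in \mathbb{R}$.
Initial data: $w(\eta,0) = u(\eta,0) = 3 \sin(2 \eta)$.
On $\eta \in \mathbb{R}$ each mode satisfies $(\sin(n\eta))'' = -n^2 \sin(n\eta)$, so $e^{-n^2\sigma/2} \sin(n\eta)$ solves the heat equation; by superposition $w(\eta,\sigma) = \sum c_n e^{-n^2\sigma/2} \sin(n\eta)$.
Reading off the coefficients: $c_2=3$, so $w(\eta,\sigma) = 3 e^{-2 \sigma} \sin(2 \eta)$.
Substituting back $\eta = s - 2t$, $\sigma = t$: $u(s,t) = w(s - 2t, t)$.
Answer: $u(s, t) = 3 e^{-2 t} \sin(2 s - 4 t)$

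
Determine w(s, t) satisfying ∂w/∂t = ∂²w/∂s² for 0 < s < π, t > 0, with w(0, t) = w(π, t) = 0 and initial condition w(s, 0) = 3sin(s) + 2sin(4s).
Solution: Using separation of variables w = X(s)T(t):
Eigenfunctions: sin(ns), n = 1, 2, 3, ...
General solution: w(s, t) = Σ c_n sin(ns) exp(-n² t)
Matching w(s,0) = 3sin(s) + 2sin(4s) term by term: c_1=3, c_4=2.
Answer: w(s, t) = 3exp(-t)sin(s) + 2exp(-16t)sin(4s)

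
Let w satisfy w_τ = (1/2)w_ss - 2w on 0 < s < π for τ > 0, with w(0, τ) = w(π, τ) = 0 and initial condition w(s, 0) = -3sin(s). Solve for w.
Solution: Substitute w = exp(-2τ)u, i.e. u = exp(2τ)w.
By the product rule, w_τ = exp(-2τ)(u_τ - 2u), w_ss = exp(-2τ)u_ss.
Substituting into the PDE and dividing by exp(-2τ): u_τ - 2u = (1/2)u_ss - 2u.
The lower-order terms cancel, leaving the standard heat equation u_τ = (1/2)u_ss.
Initial data for u: u(s,0) = w(s,0) = -3sin(s). The boundary conditions carry over: u(0,τ) = u(π,τ) = 0.
Solve for u:
  Using separation of variables u = X(s)T(τ):
  Eigenfunctions: sin(ns), n = 1, 2, 3, ...
  General solution: u(s, τ) = Σ c_n sin(ns) exp(-n² τ/2)
  Matching u(s,0) = -3sin(s) term by term: c_1=-3.
Hence u(s,τ) = -3exp(-τ/2)sin(s).
Transform back: w(s,τ) = exp(-2τ)u(s,τ).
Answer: w(s, τ) = -3exp(-5τ/2)sin(s)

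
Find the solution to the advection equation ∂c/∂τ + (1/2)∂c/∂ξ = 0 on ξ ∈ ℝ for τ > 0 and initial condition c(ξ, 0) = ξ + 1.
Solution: By method of characteristics (waves move right with speed 1/2):
Along characteristics ξ - (1/2)τ = const, c is constant, so c(ξ,τ) = f(ξ - (1/2)τ) with f = c(·, 0).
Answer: c(ξ, τ) = ξ - (1/2)τ + 1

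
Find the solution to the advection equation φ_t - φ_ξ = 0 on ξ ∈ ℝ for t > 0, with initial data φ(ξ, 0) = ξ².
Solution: By characteristics (dξ/dt = -1), φ(ξ,t) = f(ξ + t) with f = φ(·, 0).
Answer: φ(ξ, t) = t² + 2tξ + ξ²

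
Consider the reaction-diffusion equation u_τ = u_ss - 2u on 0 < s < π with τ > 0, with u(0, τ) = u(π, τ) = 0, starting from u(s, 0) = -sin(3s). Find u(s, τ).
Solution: Substitute u = exp(-2τ)w, i.e. w = exp(2τ)u.
By the product rule, u_τ = exp(-2τ)(w_τ - 2w), u_ss = exp(-2τ)w_ss.
Substituting into the PDE and dividing by exp(-2τ): w_τ - 2w = w_ss - 2w.
The lower-order terms cancel, leaving the standard heat equation w_τ = w_ss.
Initial data for w: w(s,0) = u(s,0) = -sin(3s). The boundary conditions carry over: w(0,τ) = w(π,τ) = 0.
Solve for w:
  Using separation of variables w = X(s)T(τ):
  Eigenfunctions: sin(ns), n = 1, 2, 3, ...
  General solution: w(s, τ) = Σ c_n sin(ns) exp(-n² τ)
  Matching w(s,0) = -sin(3s) term by term: c_3=-1.
Hence w(s,τ) = -exp(-9τ)sin(3s).
Transform back: u(s,τ) = exp(-2τ)w(s,τ).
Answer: u(s, τ) = -exp(-11τ)sin(3s)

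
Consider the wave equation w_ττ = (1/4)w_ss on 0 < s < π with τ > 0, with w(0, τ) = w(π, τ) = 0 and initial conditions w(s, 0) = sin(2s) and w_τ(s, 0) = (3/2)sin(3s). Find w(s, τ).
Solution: Using separation of variables w = X(s)T(τ):
Eigenfunctions: sin(ns), n = 1, 2, 3, ...
General solution: w(s, τ) = Σ [A_n cos(n τ/2) + B_n sin(n τ/2)] sin(ns)
From w(s,0) = sin(2s): A_2=1. From w_τ(s,0) = (3/2)sin(3s), using w_τ(s,0) = Σ ω_n B_n sin(ns) with ω_n = n/2: B_3 = (3/2)/(3/2) = 1.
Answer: w(s, τ) = sin(2s)cos(τ) + sin(3s)sin(3τ/2)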